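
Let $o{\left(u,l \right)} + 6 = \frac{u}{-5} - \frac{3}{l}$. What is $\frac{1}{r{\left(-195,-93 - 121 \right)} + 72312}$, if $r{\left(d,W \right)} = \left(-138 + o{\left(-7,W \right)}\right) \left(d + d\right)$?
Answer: $\frac{107}{13687497} \approx 7.8173 \cdot 10^{-6}$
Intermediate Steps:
$o{\left(u,l \right)} = -6 - \frac{3}{l} - \frac{u}{5}$ ($o{\left(u,l \right)} = -6 + \left(\frac{u}{-5} - \frac{3}{l}\right) = -6 + \left(u \left(- \frac{1}{5}\right) - \frac{3}{l}\right) = -6 - \left(\frac{3}{l} + \frac{u}{5}\right) = -6 - \frac{3}{l} - \frac{u}{5}$)
$r{\left(d,W \right)} = 2 d \left(- \frac{713}{5} - \frac{3}{W}\right)$ ($r{\left(d,W \right)} = \left(-138 - \left(\frac{23}{5} + \frac{3}{W}\right)\right) \left(d + d\right) = \left(-138 - \left(\frac{23}{5} + \frac{3}{W}\right)\right) 2 d = \left(- \frac{713}{5} - \frac{3}{W}\right) 2 d = 2 d \left(- \frac{713}{5} - \frac{3}{W}\right)$)
$\frac{1}{r{\left(-195,-93 - 121 \right)} + 72312} = \frac{1}{\left(\left(- \frac{1426}{5}\right) \left(-195\right) - - \frac{1170}{-93 - 121}\right) + 72312} = \frac{1}{\left(55614 - - \frac{1170}{-214}\right) + 72312} = \frac{1}{\left(55614 - \left(-1170\right) \left(- \frac{1}{214}\right)\right) + 72312} = \frac{1}{\left(55614 - \frac{585}{107}\right) + 72312} = \frac{1}{\frac{5950113}{107} + 72312} = \frac{1}{\frac{13687497}{107}} = \frac{107}{13687497}$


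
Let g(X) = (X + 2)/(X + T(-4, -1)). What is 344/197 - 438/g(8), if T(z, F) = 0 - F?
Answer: -386567/985 ≈ -392.45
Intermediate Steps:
T(z, F) = -F
g(X) = (2 + X)/(1 + X) (g(X) = (X + 2)/(X - 1*(-1)) = (2 + X)/(X + 1) = (2 + X)/(1 + X))
344/197 - 438/g(8) = 344/197 - 438*(1 + 8)/(2 + 8) = 344*(1/197) - 438/(10/9) = 344/197 - 438/((⅑)*10) = 344/197 - 438/10/9 = 344/197 - 438*9/10 = 344/197 - 1971/5 = -386567/985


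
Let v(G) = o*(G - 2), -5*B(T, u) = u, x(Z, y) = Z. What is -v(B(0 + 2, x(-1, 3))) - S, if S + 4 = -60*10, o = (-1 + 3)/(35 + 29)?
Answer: 96649/160 ≈ 604.06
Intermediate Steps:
B(T, u) = -u/5
o = 1/32 (o = 2/64 = 2*(1/64) = 1/32 ≈ 0.031250)
v(G) = -1/16 + G/32 (v(G) = (G - 2)/32 = (-2 + G)/32 = -1/16 + G/32)
S = -604 (S = -4 - 60*10 = -4 - 600 = -604)
-v(B(0 + 2, x(-1, 3))) - S = -(-1/16 + (-⅕*(-1))/32) - 1*(-604) = -(-1/16 + (1/32)*(⅕)) + 604 = -(-1/16 + 1/160) + 604 = -1*(-9/160) + 604 = 9/160 + 604 = 96649/160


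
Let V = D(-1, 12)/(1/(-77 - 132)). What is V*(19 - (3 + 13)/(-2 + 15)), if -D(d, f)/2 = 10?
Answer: 965580/13 ≈ 74275.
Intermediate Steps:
D(d, f) = -20 (D(d, f) = -2*10 = -20)
V = 4180 (V = -20/(1/(-77 - 132)) = -20/(1/(-209)) = -20/(-1/209) = -20*(-209) = 4180)
V*(19 - (3 + 13)/(-2 + 15)) = 4180*(19 - (3 + 13)/(-2 + 15)) = 4180*(19 - 16/13) = 4180*(231/13) = 965580/13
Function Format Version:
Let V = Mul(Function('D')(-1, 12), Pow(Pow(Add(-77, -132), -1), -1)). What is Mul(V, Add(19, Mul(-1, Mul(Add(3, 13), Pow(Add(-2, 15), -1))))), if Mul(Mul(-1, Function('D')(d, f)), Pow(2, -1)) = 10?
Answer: Rational(965580, 13) ≈ 74275.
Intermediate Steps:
Function('D')(d, f) = -20 (Function('D')(d, f) = Mul(-2, 10) = -20)
V = 4180 (V = Mul(-20, Pow(Pow(Add(-77, -132), -1), -1)) = Mul(-20, Pow(Pow(-209, -1), -1)) = Mul(-20, Pow(Rational(-1, 209), -1)) = Mul(-20, -209) = 4180)
Mul(V, Add(19, Mul(-1, Mul(Add(3, 13), Pow(Add(-2, 15), -1))))) = Mul(4180, Add(19, Mul(-1, Mul(Add(3, 13), Pow(Add(-2, 15), -1))))) = Mul(4180, Add(19, Mul(-1, Mul(16, Pow(13, -1))))) = Mul(4180, Add(19, Mul(-1, Mul(16, Rational(1, 13))))) = Mul(4180, Add(19, Mul(-1, Rational(16, 13)))) = Mul(4180, Add(19, Rational(-16, 13))) = Mul(4180, Rational(231, 13)) = Rational(965580, 13)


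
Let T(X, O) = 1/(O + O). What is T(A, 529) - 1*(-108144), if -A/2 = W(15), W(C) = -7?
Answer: 114416353/1058 ≈ 1.0814e+5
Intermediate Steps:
A = 14 (A = -2*(-7) = 14)
T(X, O) = 1/(2*O)
T(A, 529) - 1*(-108144) = (½)/529 - 1*(-108144) = (½)*(1/529) + 108144 = 1/1058 + 108144 = 114416353/1058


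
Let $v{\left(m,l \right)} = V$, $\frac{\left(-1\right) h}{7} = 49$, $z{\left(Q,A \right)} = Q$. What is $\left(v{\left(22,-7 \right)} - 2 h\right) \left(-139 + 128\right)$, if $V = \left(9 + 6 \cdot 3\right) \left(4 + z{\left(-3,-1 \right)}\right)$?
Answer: $-7843$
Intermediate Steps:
$h = -343$ ($h = \left(-7\right) 49 = -343$)
$V = 27$ ($V = \left(9 + 6 \cdot 3\right) \left(4 - 3\right) = \left(9 + 18\right) 1 = 27 \cdot 1 = 27$)
$v{\left(m,l \right)} = 27$
$\left(v{\left(22,-7 \right)} - 2 h\right) \left(-139 + 128\right) = \left(27 - -686\right) \left(-139 + 128\right) = \left(27 + 686\right) \left(-11\right) = 713 \left(-11\right) = -7843$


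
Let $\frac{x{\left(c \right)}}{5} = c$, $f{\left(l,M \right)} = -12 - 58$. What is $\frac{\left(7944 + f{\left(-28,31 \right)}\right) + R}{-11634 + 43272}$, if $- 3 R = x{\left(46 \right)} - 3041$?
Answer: $\frac{2937}{10546} \approx 0.27849$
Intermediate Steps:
$f{\left(l,M \right)} = -70$
$x{\left(c \right)} = 5 c$
$R = 937$ ($R = - \frac{5 \cdot 46 - 3041}{3} = - \frac{230 - 3041}{3} = \left(- \frac{1}{3}\right) \left(-2811\right) = 937$)
$\frac{\left(7944 + f{\left(-28,31 \right)}\right) + R}{-11634 + 43272} = \frac{\left(7944 - 70\right) + 937}{-11634 + 43272} = \frac{7874 + 937}{31638} = 8811 \cdot \frac{1}{31638} = \frac{2937}{10546}$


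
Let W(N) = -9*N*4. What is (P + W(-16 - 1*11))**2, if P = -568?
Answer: 163216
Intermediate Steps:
W(N) = -36*N
(P + W(-16 - 1*11))**2 = (-568 - 36*(-16 - 1*11))**2 = (-568 - 36*(-16 - 11))**2 = (-568 - 36*(-27))**2 = (-568 + 972)**2 = 404**2 = 163216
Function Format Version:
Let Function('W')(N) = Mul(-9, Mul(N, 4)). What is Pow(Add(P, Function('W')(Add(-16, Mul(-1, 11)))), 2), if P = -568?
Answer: 163216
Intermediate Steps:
Function('W')(N) = Mul(-36, N) (Function('W')(N) = Mul(-9, Mul(4, N)) = Mul(-36, N))
Pow(Add(P, Function('W')(Add(-16, Mul(-1, 11)))), 2) = Pow(Add(-568, Mul(-36, Add(-16, Mul(-1, 11)))), 2) = Pow(Add(-568, Mul(-36, Add(-16, -11))), 2) = Pow(Add(-568, Mul(-36, -27)), 2) = Pow(Add(-568, 972), 2) = Pow(404, 2) = 163216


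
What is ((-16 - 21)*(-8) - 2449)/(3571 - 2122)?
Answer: -2153/1449 ≈ -1.4859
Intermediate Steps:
((-16 - 21)*(-8) - 2449)/(3571 - 2122) = (-37*(-8) - 2449)/1449 = (296 - 2449)*(1/1449) = -2153*1/1449 = -2153/1449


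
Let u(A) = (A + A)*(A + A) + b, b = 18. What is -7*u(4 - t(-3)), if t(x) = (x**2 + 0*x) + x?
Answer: -238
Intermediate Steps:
t(x) = x + x**2 (t(x) = (x**2 + 0) + x = x**2 + x = x + x**2)
u(A) = 18 + 4*A**2 (u(A) = (A + A)*(A + A) + 18 = (2*A)*(2*A) + 18 = 4*A**2 + 18 = 18 + 4*A**2)
-7*u(4 - t(-3)) = -7*(18 + 4*(4 - (-3)*(1 - 3))**2) = -7*(18 + 4*(4 - (-3)*(-2))**2) = -7*(18 + 4*(4 - 1*6)**2) = -7*(18 + 4*(4 - 6)**2) = -7*(18 + 4*(-2)**2) = -7*(18 + 4*4) = -7*(18 + 16) = -7*34 = -238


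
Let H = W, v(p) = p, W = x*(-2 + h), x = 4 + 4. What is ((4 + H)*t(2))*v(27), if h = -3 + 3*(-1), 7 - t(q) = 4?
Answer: -4860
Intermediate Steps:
x = 8
t(q) = 3 (t(q) = 7 - 1*4 = 7 - 4 = 3)
h = -6 (h = -3 - 3 = -6)
W = -64 (W = 8*(-2 - 6) = 8*(-8) = -64)
H = -64
((4 + H)*t(2))*v(27) = ((4 - 64)*3)*27 = -60*3*27 = -180*27 = -4860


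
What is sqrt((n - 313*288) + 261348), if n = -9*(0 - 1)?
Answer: sqrt(171213) ≈ 413.78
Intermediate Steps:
n = 9 (n = -9*(-1) = 9)
sqrt((n - 313*288) + 261348) = sqrt((9 - 313*288) + 261348) = sqrt((9 - 90144) + 261348) = sqrt(-90135 + 261348) = sqrt(171213)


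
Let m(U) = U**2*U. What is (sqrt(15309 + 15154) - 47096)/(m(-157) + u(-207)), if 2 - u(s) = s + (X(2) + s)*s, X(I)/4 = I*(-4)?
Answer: 47096/3919157 - sqrt(30463)/3919157 ≈ 0.011972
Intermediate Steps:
X(I) = -16*I (X(I) = 4*(I*(-4)) = 4*(-4*I) = -16*I)
u(s) = 2 - s - s*(-32 + s) (u(s) = 2 - (s + (-16*2 + s)*s) = 2 - (s + (-32 + s)*s) = 2 - (s + s*(-32 + s)) = 2 + (-s - s*(-32 + s)) = 2 - s - s*(-32 + s))
m(U) = U**3
(sqrt(15309 + 15154) - 47096)/(m(-157) + u(-207)) = (sqrt(15309 + 15154) - 47096)/((-157)**3 + (2 - 1*(-207)**2 + 31*(-207))) = (sqrt(30463) - 47096)/(-3869893 + (2 - 1*42849 - 6417)) = (-47096 + sqrt(30463))/(-3869893 + (2 - 42849 - 6417)) = (-47096 + sqrt(30463))/(-3869893 - 49264) = (-47096 + sqrt(30463))/(-3919157) = (-47096 + sqrt(30463))*(-1/3919157) = 47096/3919157 - sqrt(30463)/3919157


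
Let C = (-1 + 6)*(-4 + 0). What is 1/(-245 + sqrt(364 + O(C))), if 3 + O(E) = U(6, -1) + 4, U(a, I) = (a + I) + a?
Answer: -245/59649 - 2*sqrt(94)/59649 ≈ -0.0044324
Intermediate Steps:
U(a, I) = I + 2*a (U(a, I) = (I + a) + a = I + 2*a)
C = -20 (C = 5*(-4) = -20)
O(E) = 12 (O(E) = -3 + ((-1 + 2*6) + 4) = -3 + ((-1 + 12) + 4) = -3 + (11 + 4) = -3 + 15 = 12)
1/(-245 + sqrt(364 + O(C))) = 1/(-245 + sqrt(364 + 12)) = 1/(-245 + sqrt(376)) = 1/(-245 + 2*sqrt(94))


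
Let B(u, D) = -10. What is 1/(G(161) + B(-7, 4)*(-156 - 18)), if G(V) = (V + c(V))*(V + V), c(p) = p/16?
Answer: 8/454577 ≈ 1.7599e-5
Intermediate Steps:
c(p) = p/16 (c(p) = p*(1/16) = p/16)
G(V) = 17*V²/8 (G(V) = (V + V/16)*(V + V) = (17*V/16)*(2*V) = 17*V²/8)
1/(G(161) + B(-7, 4)*(-156 - 18)) = 1/((17/8)*161² - 10*(-156 - 18)) = 1/((17/8)*25921 - 10*(-174)) = 1/(440657/8 + 1740) = 1/(454577/8) = 8/454577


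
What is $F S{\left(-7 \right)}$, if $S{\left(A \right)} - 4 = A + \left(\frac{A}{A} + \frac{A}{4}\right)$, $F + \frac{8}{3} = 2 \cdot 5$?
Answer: $- \frac{55}{2} \approx -27.5$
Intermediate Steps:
$F = \frac{22}{3}$ ($F = - \frac{8}{3} + 2 \cdot 5 = - \frac{8}{3} + 10 = \frac{22}{3} \approx 7.3333$)
$S{\left(A \right)} = 5 + \frac{5 A}{4}$ ($S{\left(A \right)} = 4 + \left(A + \left(\frac{A}{A} + \frac{A}{4}\right)\right) = 4 + \left(A + \left(1 + A \frac{1}{4}\right)\right) = 4 + \left(A + \left(1 + \frac{A}{4}\right)\right) = 4 + \left(1 + \frac{5 A}{4}\right) = 5 + \frac{5 A}{4}$)
$F S{\left(-7 \right)} = \frac{22 \left(5 + \frac{5}{4} \left(-7\right)\right)}{3} = \frac{22 \left(5 - \frac{35}{4}\right)}{3} = \frac{22}{3} \left(- \frac{15}{4}\right) = - \frac{55}{2}$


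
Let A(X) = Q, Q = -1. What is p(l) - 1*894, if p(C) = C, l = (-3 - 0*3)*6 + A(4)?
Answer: -913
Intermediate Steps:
A(X) = -1
l = -19 (l = (-3 - 0*3)*6 - 1 = (-3 - 1*0)*6 - 1 = (-3 + 0)*6 - 1 = -3*6 - 1 = -18 - 1 = -19)
p(l) - 1*894 = -19 - 1*894 = -19 - 894 = -913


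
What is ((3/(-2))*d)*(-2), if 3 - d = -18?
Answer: 63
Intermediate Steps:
d = 21 (d = 3 - 1*(-18) = 3 + 18 = 21)
((3/(-2))*d)*(-2) = ((3/(-2))*21)*(-2) = ((3*(-1/2))*21)*(-2) = -3/2*21*(-2) = -63/2*(-2) = 63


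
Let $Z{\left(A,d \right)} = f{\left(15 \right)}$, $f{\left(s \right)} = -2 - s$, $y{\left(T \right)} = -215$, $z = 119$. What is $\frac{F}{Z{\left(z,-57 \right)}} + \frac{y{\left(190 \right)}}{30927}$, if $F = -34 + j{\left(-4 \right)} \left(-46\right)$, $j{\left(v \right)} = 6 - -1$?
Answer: $\frac{11006357}{525759} \approx 20.934$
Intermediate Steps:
$j{\left(v \right)} = 7$ ($j{\left(v \right)} = 6 + 1 = 7$)
$F = -356$ ($F = -34 + 7 \left(-46\right) = -34 - 322 = -356$)
$Z{\left(A,d \right)} = -17$ ($Z{\left(A,d \right)} = -2 - 15 = -17$)
$\frac{F}{Z{\left(z,-57 \right)}} + \frac{y{\left(190 \right)}}{30927} = - \frac{356}{-17} - \frac{215}{30927} = \left(-356\right) \left(- \frac{1}{17}\right) - \frac{215}{30927} = \frac{356}{17} - \frac{215}{30927} = \frac{11006357}{525759}$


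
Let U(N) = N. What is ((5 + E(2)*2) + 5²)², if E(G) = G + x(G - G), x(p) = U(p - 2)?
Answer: 900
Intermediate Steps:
x(p) = -2 + p (x(p) = p - 2 = -2 + p)
E(G) = -2 + G (E(G) = G + (-2 + (G - G)) = G + (-2 + 0) = G - 2 = -2 + G)
((5 + E(2)*2) + 5²)² = ((5 + (-2 + 2)*2) + 5²)² = ((5 + 0*2) + 25)² = ((5 + 0) + 25)² = (5 + 25)² = 30² = 900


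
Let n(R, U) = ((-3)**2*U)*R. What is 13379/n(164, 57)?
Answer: 13379/84132 ≈ 0.15902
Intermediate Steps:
n(R, U) = 9*R*U (n(R, U) = (9*U)*R = 9*R*U)
13379/n(164, 57) = 13379/((9*164*57)) = 13379/84132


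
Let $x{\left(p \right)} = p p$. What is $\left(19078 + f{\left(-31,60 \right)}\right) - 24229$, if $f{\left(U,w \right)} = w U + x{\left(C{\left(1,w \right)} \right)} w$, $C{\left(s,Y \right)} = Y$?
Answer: $208989$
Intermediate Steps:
$x{\left(p \right)} = p^{2}$
$f{\left(U,w \right)} = w^{3} + U w$ ($f{\left(U,w \right)} = w U + w^{2} w = U w + w^{3} = w^{3} + U w$)
$\left(19078 + f{\left(-31,60 \right)}\right) - 24229 = \left(19078 + 60 \left(-31 + 60^{2}\right)\right) - 24229 = \left(19078 + 60 \left(-31 + 3600\right)\right) - 24229 = \left(19078 + 60 \cdot 3569\right) - 24229 = \left(19078 + 214140\right) - 24229 = 233218 - 24229 = 208989$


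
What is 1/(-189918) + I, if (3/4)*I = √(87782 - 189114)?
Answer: -1/189918 + 56*I*√517/3 ≈ -5.2654e-6 + 424.44*I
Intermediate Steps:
I = 56*I*√517/3 (I = 4*√(87782 - 189114)/3 = 4*√(-101332)/3 = 4*(14*I*√517)/3 = 56*I*√517/3 ≈ 424.44*I)
1/(-189918) + I = 1/(-189918) + 56*I*√517/3 = -1/189918 + 56*I*√517/3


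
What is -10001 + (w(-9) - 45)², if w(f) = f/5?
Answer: -195269/25 ≈ -7810.8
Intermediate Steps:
w(f) = f/5 (w(f) = f*(⅕) = f/5)
-10001 + (w(-9) - 45)² = -10001 + ((⅕)*(-9) - 45)² = -10001 + (-9/5 - 45)² = -10001 + (-234/5)² = -10001 + 54756/25 = -195269/25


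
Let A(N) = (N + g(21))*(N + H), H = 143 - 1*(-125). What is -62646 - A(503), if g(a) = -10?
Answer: -442749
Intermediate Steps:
H = 268 (H = 143 + 125 = 268)
A(N) = (-10 + N)*(268 + N) (A(N) = (N - 10)*(N + 268) = (-10 + N)*(268 + N))
-62646 - A(503) = -62646 - (-2680 + 503**2 + 258*503) = -62646 - (-2680 + 253009 + 129774) = -62646 - 1*380103 = -62646 - 380103 = -442749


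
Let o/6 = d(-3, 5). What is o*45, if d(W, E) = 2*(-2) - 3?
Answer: -1890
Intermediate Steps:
d(W, E) = -7 (d(W, E) = -4 - 3 = -7)
o = -42 (o = 6*(-7) = -42)
o*45 = -42*45 = -1890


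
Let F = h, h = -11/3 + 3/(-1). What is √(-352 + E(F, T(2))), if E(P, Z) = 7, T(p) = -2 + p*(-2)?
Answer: I*√345 ≈ 18.574*I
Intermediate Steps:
h = -20/3 (h = -11*⅓ + 3*(-1) = -11/3 - 3 = -20/3 ≈ -6.6667)
F = -20/3 ≈ -6.6667
T(p) = -2 - 2*p
√(-352 + E(F, T(2))) = √(-352 + 7) = √(-345) = I*√345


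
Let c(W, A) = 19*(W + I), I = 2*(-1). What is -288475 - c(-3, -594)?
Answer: -288380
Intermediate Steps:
I = -2
c(W, A) = -38 + 19*W (c(W, A) = 19*(W - 2) = 19*(-2 + W) = -38 + 19*W)
-288475 - c(-3, -594) = -288475 - (-38 + 19*(-3)) = -288475 - (-38 - 57) = -288475 - 1*(-95) = -288475 + 95 = -288380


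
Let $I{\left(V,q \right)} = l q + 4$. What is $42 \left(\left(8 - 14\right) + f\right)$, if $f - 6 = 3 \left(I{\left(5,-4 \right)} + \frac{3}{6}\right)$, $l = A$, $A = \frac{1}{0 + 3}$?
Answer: $399$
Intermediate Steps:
$A = \frac{1}{3} \approx 0.33333$
$l = \frac{1}{3} \approx 0.33333$
$I{\left(V,q \right)} = 4 + \frac{q}{3}$ ($I{\left(V,q \right)} = \frac{q}{3} + 4 = 4 + \frac{q}{3}$)
$f = \frac{31}{2}$ ($f = 6 + 3 \left(\left(4 + \frac{1}{3} \left(-4\right)\right) + \frac{3}{6}\right) = 6 + 3 \left(\left(4 - \frac{4}{3}\right) + 3 \cdot \frac{1}{6}\right) = 6 + 3 \left(\frac{8}{3} + \frac{1}{2}\right) = 6 + 3 \cdot \frac{19}{6} = 6 + \frac{19}{2} = \frac{31}{2} \approx 15.5$)
$42 \left(\left(8 - 14\right) + f\right) = 42 \left(\left(8 - 14\right) + \frac{31}{2}\right) = 42 \left(-6 + \frac{31}{2}\right) = 42 \cdot \frac{19}{2} = 399$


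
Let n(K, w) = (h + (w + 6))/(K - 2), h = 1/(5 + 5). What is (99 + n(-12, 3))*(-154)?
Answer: -151459/10 ≈ -15146.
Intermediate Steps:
h = ⅒ (h = 1/10 = ⅒ ≈ 0.10000)
n(K, w) = (61/10 + w)/(-2 + K) (n(K, w) = (⅒ + (w + 6))/(K - 2) = (⅒ + (6 + w))/(-2 + K) = (61/10 + w)/(-2 + K))
(99 + n(-12, 3))*(-154) = (99 + (61/10 + 3)/(-2 - 12))*(-154) = (99 + (91/10)/(-14))*(-154) = (99 - 1/14*91/10)*(-154) = (99 - 13/20)*(-154) = (1967/20)*(-154) = -151459/10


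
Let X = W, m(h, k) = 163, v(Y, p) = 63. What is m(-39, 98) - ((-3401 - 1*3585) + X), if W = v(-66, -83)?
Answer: 7086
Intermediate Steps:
W = 63
X = 63
m(-39, 98) - ((-3401 - 1*3585) + X) = 163 - ((-3401 - 1*3585) + 63) = 163 - ((-3401 - 3585) + 63) = 163 - (-6986 + 63) = 163 - 1*(-6923) = 163 + 6923 = 7086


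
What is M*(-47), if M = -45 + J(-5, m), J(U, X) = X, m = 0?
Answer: 2115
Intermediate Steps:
M = -45 (M = -45 + 0 = -45)
M*(-47) = -45*(-47) = 2115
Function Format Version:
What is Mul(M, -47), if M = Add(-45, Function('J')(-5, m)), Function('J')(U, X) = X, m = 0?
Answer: 2115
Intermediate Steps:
M = -45 (M = Add(-45, 0) = -45)
Mul(M, -47) = Mul(-45, -47) = 2115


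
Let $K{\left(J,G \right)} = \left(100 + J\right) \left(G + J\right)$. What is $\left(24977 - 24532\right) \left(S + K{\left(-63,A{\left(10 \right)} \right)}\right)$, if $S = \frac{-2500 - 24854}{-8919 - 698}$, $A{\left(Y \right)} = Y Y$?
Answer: $\frac{5870897015}{9617} \approx 6.1047 \cdot 10^{5}$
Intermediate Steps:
$A{\left(Y \right)} = Y^{2}$
$S = \frac{27354}{9617}$ ($S = - \frac{27354}{-9617} = \left(-27354\right) \left(- \frac{1}{9617}\right) = \frac{27354}{9617} \approx 2.8443$)
$\left(24977 - 24532\right) \left(S + K{\left(-63,A{\left(10 \right)} \right)}\right) = \left(24977 - 24532\right) \left(\frac{27354}{9617} + \left(\left(-63\right)^{2} + 100 \cdot 10^{2} + 100 \left(-63\right) + 10^{2} \left(-63\right)\right)\right) = 445 \left(\frac{27354}{9617} + \left(3969 + 100 \cdot 100 - 6300 + 100 \left(-63\right)\right)\right) = 445 \left(\frac{27354}{9617} + \left(3969 + 10000 - 6300 - 6300\right)\right) = 445 \left(\frac{27354}{9617} + 1369\right) = 445 \cdot \frac{13193027}{9617} = \frac{5870897015}{9617}$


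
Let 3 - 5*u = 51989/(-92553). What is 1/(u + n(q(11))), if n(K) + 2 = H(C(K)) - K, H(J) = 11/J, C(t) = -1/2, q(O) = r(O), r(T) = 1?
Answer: -462765/11239477 ≈ -0.041173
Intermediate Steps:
q(O) = 1
C(t) = -½ (C(t) = -1*½ = -½)
u = 329648/462765 (u = ⅗ - 51989/(5*(-92553)) = ⅗ - 51989*(-1)/(5*92553) = ⅗ - ⅕*(-51989/92553) = ⅗ + 51989/462765 = 329648/462765 ≈ 0.71234)
n(K) = -24 - K (n(K) = -2 + (11/(-½) - K) = -2 + (11*(-2) - K) = -2 + (-22 - K) = -24 - K)
1/(u + n(q(11))) = 1/(329648/462765 + (-24 - 1*1)) = 1/(329648/462765 + (-24 - 1)) = 1/(329648/462765 - 25) = 1/(-11239477/462765) = -462765/11239477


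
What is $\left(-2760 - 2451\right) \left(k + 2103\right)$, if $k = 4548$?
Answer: $-34658361$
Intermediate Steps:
$\left(-2760 - 2451\right) \left(k + 2103\right) = \left(-2760 - 2451\right) \left(4548 + 2103\right) = \left(-5211\right) 6651 = -34658361$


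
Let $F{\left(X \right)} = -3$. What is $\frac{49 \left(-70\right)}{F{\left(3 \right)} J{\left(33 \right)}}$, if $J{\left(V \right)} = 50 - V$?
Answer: $\frac{3430}{51} \approx 67.255$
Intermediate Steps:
$\frac{49 \left(-70\right)}{F{\left(3 \right)} J{\left(33 \right)}} = \frac{49 \left(-70\right)}{\left(-3\right) \left(50 - 33\right)} = - \frac{3430}{\left(-3\right) \left(50 - 33\right)} = - \frac{3430}{\left(-3\right) 17} = - \frac{3430}{-51} = \left(-3430\right) \left(- \frac{1}{51}\right) = \frac{3430}{51}$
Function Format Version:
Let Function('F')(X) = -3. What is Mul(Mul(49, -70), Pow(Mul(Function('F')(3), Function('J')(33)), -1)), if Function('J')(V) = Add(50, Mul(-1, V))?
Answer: Rational(3430, 51) ≈ 67.255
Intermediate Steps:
Mul(Mul(49, -70), Pow(Mul(Function('F')(3), Function('J')(33)), -1)) = Mul(Mul(49, -70), Pow(Mul(-3, Add(50, Mul(-1, 33))), -1)) = Mul(-3430, Pow(Mul(-3, Add(50, -33)), -1)) = Mul(-3430, Pow(Mul(-3, 17), -1)) = Mul(-3430, Pow(-51, -1)) = Mul(-3430, Rational(-1, 51)) = Rational(3430, 51)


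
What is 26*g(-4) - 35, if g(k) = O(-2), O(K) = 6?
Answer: 121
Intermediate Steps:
g(k) = 6
26*g(-4) - 35 = 26*6 - 35 = 156 - 35 = 121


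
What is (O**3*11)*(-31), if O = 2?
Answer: -2728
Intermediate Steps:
(O**3*11)*(-31) = (2**3*11)*(-31) = (8*11)*(-31) = 88*(-31) = -2728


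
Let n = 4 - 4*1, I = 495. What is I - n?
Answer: 495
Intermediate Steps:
n = 0 (n = 4 - 4 = 0)
I - n = 495 - 1*0 = 495 + 0 = 495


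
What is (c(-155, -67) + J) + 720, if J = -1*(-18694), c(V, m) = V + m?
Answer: 19192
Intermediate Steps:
J = 18694
(c(-155, -67) + J) + 720 = ((-155 - 67) + 18694) + 720 = (-222 + 18694) + 720 = 18472 + 720 = 19192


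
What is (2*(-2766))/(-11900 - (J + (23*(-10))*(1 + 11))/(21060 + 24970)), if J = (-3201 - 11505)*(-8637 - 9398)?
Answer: 25463796/81297695 ≈ 0.31322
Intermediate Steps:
J = 265222710 (J = -14706*(-18035) = 265222710)
(2*(-2766))/(-11900 - (J + (23*(-10))*(1 + 11))/(21060 + 24970)) = (2*(-2766))/(-11900 - (265222710 + (23*(-10))*(1 + 11))/(21060 + 24970)) = -5532/(-11900 - (265222710 - 230*12)/46030) = -5532/(-11900 - (265222710 - 2760)/46030) = -5532/(-11900 - 265219950/46030) = -5532/(-11900 - 1*26521995/4603) = -5532/(-11900 - 26521995/4603) = -5532/(-81297695/4603) = -5532*(-4603/81297695) = 25463796/81297695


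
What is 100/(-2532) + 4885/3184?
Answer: 3012605/2015472 ≈ 1.4947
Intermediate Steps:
100/(-2532) + 4885/3184 = 100*(-1/2532) + 4885*(1/3184) = -25/633 + 4885/3184 = 3012605/2015472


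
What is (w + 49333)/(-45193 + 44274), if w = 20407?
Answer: -69740/919 ≈ -75.887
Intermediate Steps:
(w + 49333)/(-45193 + 44274) = (20407 + 49333)/(-45193 + 44274) = 69740/(-919) = 69740*(-1/919) = -69740/919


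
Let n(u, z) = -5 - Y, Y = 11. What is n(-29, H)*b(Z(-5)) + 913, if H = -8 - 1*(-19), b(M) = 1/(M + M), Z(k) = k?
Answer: 4573/5 ≈ 914.60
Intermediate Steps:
b(M) = 1/(2*M)
H = 11 (H = -8 + 19 = 11)
n(u, z) = -16 (n(u, z) = -5 - 1*11 = -5 - 11 = -16)
n(-29, H)*b(Z(-5)) + 913 = -8/(-5) + 913 = -8*(-1)/5 + 913 = -16*(-⅒) + 913 = 8/5 + 913 = 4573/5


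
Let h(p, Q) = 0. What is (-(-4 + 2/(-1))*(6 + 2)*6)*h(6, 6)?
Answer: 0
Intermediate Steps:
(-(-4 + 2/(-1))*(6 + 2)*6)*h(6, 6) = (-(-4 + 2/(-1))*(6 + 2)*6)*0 = (-(-4 + 2*(-1))*8*6)*0 = (-(-4 - 2)*8*6)*0 = (-(-6)*8*6)*0 = (-1*(-48)*6)*0 = (48*6)*0 = 288*0 = 0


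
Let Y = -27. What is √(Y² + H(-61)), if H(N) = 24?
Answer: √753 ≈ 27.441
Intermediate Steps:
√(Y² + H(-61)) = √((-27)² + 24) = √(729 + 24) = √753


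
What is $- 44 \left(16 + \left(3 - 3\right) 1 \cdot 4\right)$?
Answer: $-704$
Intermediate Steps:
$- 44 \left(16 + \left(3 - 3\right) 1 \cdot 4\right) = - 44 \left(16 + \left(3 - 3\right) 4\right) = - 44 \left(16 + 0 \cdot 4\right) = - 44 \left(16 + 0\right) = \left(-44\right) 16 = -704$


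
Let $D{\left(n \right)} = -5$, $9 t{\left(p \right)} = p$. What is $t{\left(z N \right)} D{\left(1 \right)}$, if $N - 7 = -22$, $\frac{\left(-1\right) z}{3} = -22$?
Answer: $550$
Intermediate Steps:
$z = 66$ ($z = \left(-3\right) \left(-22\right) = 66$)
$N = -15$ ($N = 7 - 22 = -15$)
$t{\left(p \right)} = \frac{p}{9}$
$t{\left(z N \right)} D{\left(1 \right)} = \frac{66 \left(-15\right)}{9} \left(-5\right) = \frac{1}{9} \left(-990\right) \left(-5\right) = \left(-110\right) \left(-5\right) = 550$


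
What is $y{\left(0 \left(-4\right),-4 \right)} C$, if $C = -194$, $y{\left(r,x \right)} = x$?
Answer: $776$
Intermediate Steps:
$y{\left(0 \left(-4\right),-4 \right)} C = \left(-4\right) \left(-194\right) = 776$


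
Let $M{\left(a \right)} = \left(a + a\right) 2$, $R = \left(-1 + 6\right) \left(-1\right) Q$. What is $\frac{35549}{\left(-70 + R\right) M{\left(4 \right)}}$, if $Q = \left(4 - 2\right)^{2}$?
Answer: $- \frac{35549}{1440} \approx -24.687$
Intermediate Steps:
$Q = 4$ ($Q = 2^{2} = 4$)
$R = -20$ ($R = \left(-1 + 6\right) \left(-1\right) 4 = 5 \left(-1\right) 4 = \left(-5\right) 4 = -20$)
$M{\left(a \right)} = 4 a$ ($M{\left(a \right)} = 2 a 2 = 4 a$)
$\frac{35549}{\left(-70 + R\right) M{\left(4 \right)}} = \frac{35549}{\left(-70 - 20\right) 4 \cdot 4} = \frac{35549}{\left(-90\right) 16} = \frac{35549}{-1440} = 35549 \left(- \frac{1}{1440}\right) = - \frac{35549}{1440}$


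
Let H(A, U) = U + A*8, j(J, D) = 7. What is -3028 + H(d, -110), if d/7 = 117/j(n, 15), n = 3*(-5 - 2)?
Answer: -2202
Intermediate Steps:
n = -21 (n = 3*(-7) = -21)
d = 117 (d = 7*(117/7) = 117)
H(A, U) = U + 8*A
-3028 + H(d, -110) = -3028 + (-110 + 8*117) = -3028 + (-110 + 936) = -3028 + 826 = -2202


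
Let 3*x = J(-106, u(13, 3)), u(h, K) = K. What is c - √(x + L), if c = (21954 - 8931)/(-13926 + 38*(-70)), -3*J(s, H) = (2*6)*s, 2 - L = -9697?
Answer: -13023/16586 - √88563/3 ≈ -99.984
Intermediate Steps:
L = 9699 (L = 2 - 1*(-9697) = 2 + 9697 = 9699)
J(s, H) = -4*s (J(s, H) = -2*6*s/3 = -4*s)
x = 424/3 (x = (-4*(-106))/3 = (⅓)*424 = 424/3 ≈ 141.33)
c = -13023/16586 (c = 13023/(-13926 - 2660) = 13023/(-16586) = 13023*(-1/16586) = -13023/16586 ≈ -0.78518)
c - √(x + L) = -13023/16586 - √(424/3 + 9699) = -13023/16586 - √(29521/3) = -13023/16586 - √88563/3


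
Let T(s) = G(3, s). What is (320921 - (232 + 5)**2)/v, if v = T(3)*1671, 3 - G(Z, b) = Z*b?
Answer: -132376/5013 ≈ -26.407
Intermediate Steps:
G(Z, b) = 3 - Z*b
T(s) = 3 - 3*s (T(s) = 3 - 1*3*s = 3 - 3*s)
v = -10026 (v = (3 - 3*3)*1671 = (3 - 9)*1671 = -6*1671 = -10026)
(320921 - (232 + 5)**2)/v = (320921 - (232 + 5)**2)/(-10026) = (320921 - 1*237**2)*(-1/10026) = (320921 - 1*56169)*(-1/10026) = (320921 - 56169)*(-1/10026) = 264752*(-1/10026) = -132376/5013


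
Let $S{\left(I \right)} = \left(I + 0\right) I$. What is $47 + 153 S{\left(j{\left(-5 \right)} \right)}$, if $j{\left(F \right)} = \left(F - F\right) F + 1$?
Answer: $200$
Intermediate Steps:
$j{\left(F \right)} = 1$ ($j{\left(F \right)} = 0 F + 1 = 0 + 1 = 1$)
$S{\left(I \right)} = I^{2}$ ($S{\left(I \right)} = I I = I^{2}$)
$47 + 153 S{\left(j{\left(-5 \right)} \right)} = 47 + 153 \cdot 1^{2} = 47 + 153 \cdot 1 = 47 + 153 = 200$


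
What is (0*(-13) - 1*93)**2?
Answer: 8649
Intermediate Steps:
(0*(-13) - 1*93)**2 = (0 - 93)**2 = (-93)**2 = 8649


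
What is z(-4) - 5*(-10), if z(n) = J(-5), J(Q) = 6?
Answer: 56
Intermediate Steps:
z(n) = 6
z(-4) - 5*(-10) = 6 - 5*(-10) = 6 + 50 = 56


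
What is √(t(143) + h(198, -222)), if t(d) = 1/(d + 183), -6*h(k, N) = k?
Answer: I*√3506782/326 ≈ 5.7443*I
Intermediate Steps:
h(k, N) = -k/6
t(d) = 1/(183 + d)
√(t(143) + h(198, -222)) = √(1/(183 + 143) - ⅙*198) = √(1/326 - 33) = √(-10757/326) = I*√3506782/326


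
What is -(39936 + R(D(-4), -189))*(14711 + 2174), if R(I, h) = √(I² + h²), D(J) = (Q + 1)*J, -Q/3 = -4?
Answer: -674319360 - 84425*√1537 ≈ -6.7763e+8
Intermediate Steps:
Q = 12 (Q = -3*(-4) = 12)
D(J) = 13*J (D(J) = (12 + 1)*J = 13*J)
-(39936 + R(D(-4), -189))*(14711 + 2174) = -(39936 + √((13*(-4))² + (-189)²))*(14711 + 2174) = -(39936 + √((-52)² + 35721))*16885 = -(39936 + √(2704 + 35721))*16885 = -(39936 + √38425)*16885 = -(39936 + 5*√1537)*16885 = -(674319360 + 84425*√1537) = -674319360 - 84425*√1537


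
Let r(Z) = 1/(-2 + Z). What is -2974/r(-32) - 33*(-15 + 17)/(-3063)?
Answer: 103239458/1021 ≈ 1.0112e+5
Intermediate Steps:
-2974/r(-32) - 33*(-15 + 17)/(-3063) = -2974/(1/(-2 - 32)) - 33*(-15 + 17)/(-3063) = -2974/(1/(-34)) - 33*2*(-1/3063) = -2974/(-1/34) - 66*(-1/3063) = -2974*(-34) + 22/1021 = 101116 + 22/1021 = 103239458/1021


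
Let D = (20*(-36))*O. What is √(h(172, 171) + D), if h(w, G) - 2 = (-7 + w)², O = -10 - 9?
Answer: √40907 ≈ 202.25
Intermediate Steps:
O = -19
h(w, G) = 2 + (-7 + w)²
D = 13680 (D = (20*(-36))*(-19) = -720*(-19) = 13680)
√(h(172, 171) + D) = √((2 + (-7 + 172)²) + 13680) = √((2 + 165²) + 13680) = √((2 + 27225) + 13680) = √(27227 + 13680) = √40907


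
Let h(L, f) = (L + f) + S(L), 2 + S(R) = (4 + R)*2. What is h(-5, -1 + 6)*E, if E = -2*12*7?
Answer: 672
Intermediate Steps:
S(R) = 6 + 2*R (S(R) = -2 + (4 + R)*2 = -2 + (8 + 2*R) = 6 + 2*R)
h(L, f) = 6 + f + 3*L (h(L, f) = (L + f) + (6 + 2*L) = 6 + f + 3*L)
E = -168 (E = -24*7 = -168)
h(-5, -1 + 6)*E = (6 + (-1 + 6) + 3*(-5))*(-168) = (6 + 5 - 15)*(-168) = -4*(-168) = 672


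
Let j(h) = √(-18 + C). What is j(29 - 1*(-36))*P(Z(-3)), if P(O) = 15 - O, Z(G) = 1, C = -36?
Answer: 42*I*√6 ≈ 102.88*I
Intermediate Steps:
j(h) = 3*I*√6 (j(h) = √(-18 - 36) = √(-54) = 3*I*√6)
j(29 - 1*(-36))*P(Z(-3)) = (3*I*√6)*(15 - 1*1) = (3*I*√6)*(15 - 1) = (3*I*√6)*14 = 42*I*√6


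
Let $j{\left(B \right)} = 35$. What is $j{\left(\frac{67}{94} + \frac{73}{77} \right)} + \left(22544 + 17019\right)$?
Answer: $39598$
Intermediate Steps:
$j{\left(\frac{67}{94} + \frac{73}{77} \right)} + \left(22544 + 17019\right) = 35 + \left(22544 + 17019\right) = 35 + 39563 = 39598$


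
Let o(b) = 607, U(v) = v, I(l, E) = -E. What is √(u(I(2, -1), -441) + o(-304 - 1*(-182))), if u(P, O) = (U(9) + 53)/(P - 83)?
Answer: 2*√254774/41 ≈ 24.622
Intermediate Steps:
u(P, O) = 62/(-83 + P) (u(P, O) = (9 + 53)/(P - 83) = 62/(-83 + P))
√(u(I(2, -1), -441) + o(-304 - 1*(-182))) = √(62/(-83 - 1*(-1)) + 607) = √(62/(-83 + 1) + 607) = √(62/(-82) + 607) = √(62*(-1/82) + 607) = √(-31/41 + 607) = √(24856/41) = 2*√254774/41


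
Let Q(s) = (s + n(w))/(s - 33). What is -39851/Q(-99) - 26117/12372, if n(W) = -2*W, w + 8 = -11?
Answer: -65082420641/754692 ≈ -86237.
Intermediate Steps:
w = -19 (w = -8 - 11 = -19)
Q(s) = (38 + s)/(-33 + s) (Q(s) = (s - 2*(-19))/(s - 33) = (s + 38)/(-33 + s) = (38 + s)/(-33 + s))
-39851/Q(-99) - 26117/12372 = -39851*(-33 - 99)/(38 - 99) - 26117/12372 = -39851/(-61/(-132)) - 26117*1/12372 = -39851/((-1/132*(-61))) - 26117/12372 = -39851/61/132 - 26117/12372 = -39851*132/61 - 26117/12372 = -5260332/61 - 26117/12372 = -65082420641/754692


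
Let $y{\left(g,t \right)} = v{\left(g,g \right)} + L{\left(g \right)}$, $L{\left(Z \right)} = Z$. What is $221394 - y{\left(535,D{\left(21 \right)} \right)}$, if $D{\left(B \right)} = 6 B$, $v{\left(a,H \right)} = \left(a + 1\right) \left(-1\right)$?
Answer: $221395$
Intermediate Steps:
$v{\left(a,H \right)} = -1 - a$ ($v{\left(a,H \right)} = \left(1 + a\right) \left(-1\right) = -1 - a$)
$y{\left(g,t \right)} = -1$ ($y{\left(g,t \right)} = \left(-1 - g\right) + g = -1$)
$221394 - y{\left(535,D{\left(21 \right)} \right)} = 221394 - -1 = 221394 + 1 = 221395$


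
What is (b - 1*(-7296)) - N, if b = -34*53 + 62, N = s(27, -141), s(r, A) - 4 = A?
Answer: 5693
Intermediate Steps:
s(r, A) = 4 + A
N = -137 (N = 4 - 141 = -137)
b = -1740 (b = -1802 + 62 = -1740)
(b - 1*(-7296)) - N = (-1740 - 1*(-7296)) - 1*(-137) = (-1740 + 7296) + 137 = 5556 + 137 = 5693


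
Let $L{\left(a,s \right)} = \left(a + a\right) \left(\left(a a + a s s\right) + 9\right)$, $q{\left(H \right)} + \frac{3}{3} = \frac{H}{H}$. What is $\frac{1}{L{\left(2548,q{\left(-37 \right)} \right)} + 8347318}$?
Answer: $\frac{1}{33093174366} \approx 3.0218 \cdot 10^{-11}$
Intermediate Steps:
$q{\left(H \right)} = 0$ ($q{\left(H \right)} = -1 + \frac{H}{H} = -1 + 1 = 0$)
$L{\left(a,s \right)} = 2 a \left(9 + a^{2} + a s^{2}\right)$ ($L{\left(a,s \right)} = 2 a \left(\left(a^{2} + a s^{2}\right) + 9\right) = 2 a \left(9 + a^{2} + a s^{2}\right)$)
$\frac{1}{L{\left(2548,q{\left(-37 \right)} \right)} + 8347318} = \frac{1}{2 \cdot 2548 \left(9 + 2548^{2} + 2548 \cdot 0^{2}\right) + 8347318} = \frac{1}{2 \cdot 2548 \left(9 + 6492304 + 2548 \cdot 0\right) + 8347318} = \frac{1}{2 \cdot 2548 \left(9 + 6492304 + 0\right) + 8347318} = \frac{1}{2 \cdot 2548 \cdot 6492313 + 8347318} = \frac{1}{33084827048 + 8347318} = \frac{1}{33093174366}$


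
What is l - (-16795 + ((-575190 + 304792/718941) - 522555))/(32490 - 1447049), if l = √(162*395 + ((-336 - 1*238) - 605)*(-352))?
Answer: -801288197348/1016984462019 + 3*√53222 ≈ 691.31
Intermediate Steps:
l = 3*√53222 (l = √(63990 + ((-336 - 238) - 605)*(-352)) = √(63990 + (-574 - 605)*(-352)) = √(63990 - 1179*(-352)) = √(63990 + 415008) = √478998 = 3*√53222 ≈ 692.10)
l - (-16795 + ((-575190 + 304792/718941) - 522555))/(32490 - 1447049) = 3*√53222 - (-16795 + ((-575190 + 304792/718941) - 522555))/(32490 - 1447049) = 3*√53222 - (-16795 + ((-575190 + 304792*(1/718941)) - 522555))/(-1414559) = 3*√53222 - (-16795 + ((-575190 + 304792/718941) - 522555))*(-1)/1414559 = 3*√53222 - (-16795 + (-413527368998/718941 - 522555))*(-1)/1414559 = 3*√53222 - (-16795 - 789213583253/718941)*(-1)/1414559 = 3*√53222 - (-801288197348)*(-1)/(718941*1414559) = 3*√53222 - 1*801288197348/1016984462019 = 3*√53222 - 801288197348/1016984462019 = -801288197348/1016984462019 + 3*√53222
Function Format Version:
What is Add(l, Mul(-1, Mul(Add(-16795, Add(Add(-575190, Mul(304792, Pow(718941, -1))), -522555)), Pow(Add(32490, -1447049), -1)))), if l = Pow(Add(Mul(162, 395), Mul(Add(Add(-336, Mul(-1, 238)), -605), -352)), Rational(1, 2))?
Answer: Add(Rational(-801288197348, 1016984462019), Mul(3, Pow(53222, Rational(1, 2)))) ≈ 691.31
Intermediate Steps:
l = Mul(3, Pow(53222, Rational(1, 2))) (l = Pow(Add(63990, Mul(Add(Add(-336, -238), -605), -352)), Rational(1, 2)) = Pow(Add(63990, Mul(Add(-574, -605), -352)), Rational(1, 2)) = Pow(Add(63990, Mul(-1179, -352)), Rational(1, 2)) = Pow(Add(63990, 415008), Rational(1, 2)) = Pow(478998, Rational(1, 2)) = Mul(3, Pow(53222, Rational(1, 2))) ≈ 692.10)
Add(l, Mul(-1, Mul(Add(-16795, Add(Add(-575190, Mul(304792, Pow(718941, -1))), -522555)), Pow(Add(32490, -1447049), -1)))) = Add(Mul(3, Pow(53222, Rational(1, 2))), Mul(-1, Mul(Add(-16795, Add(Add(-575190, Mul(304792, Pow(718941, -1))), -522555)), Pow(Add(32490, -1447049), -1)))) = Add(Mul(3, Pow(53222, Rational(1, 2))), Mul(-1, Mul(Add(-16795, Add(Add(-575190, Mul(304792, Rational(1, 718941))), -522555)), Pow(-1414559, -1)))) = Add(Mul(3, Pow(53222, Rational(1, 2))), Mul(-1, Mul(Add(-16795, Add(Add(-575190, Rational(304792, 718941)), -522555)), Rational(-1, 1414559)))) = Add(Mul(3, Pow(53222, Rational(1, 2))), Mul(-1, Mul(Add(-16795, Add(Rational(-413527368998, 718941), -522555)), Rational(-1, 1414559)))) = Add(Mul(3, Pow(53222, Rational(1, 2))), Mul(-1, Mul(Add(-16795, Rational(-789213583253, 718941)), Rational(-1, 1414559)))) = Add(Mul(3, Pow(53222, Rational(1, 2))), Mul(-1, Mul(Rational(-801288197348, 718941), Rational(-1, 1414559)))) = Add(Mul(3, Pow(53222, Rational(1, 2))), Mul(-1, Rational(801288197348, 1016984462019))) = Add(Mul(3, Pow(53222, Rational(1, 2))), Rational(-801288197348, 1016984462019)) = Add(Rational(-801288197348, 1016984462019), Mul(3, Pow(53222, Rational(1, 2))))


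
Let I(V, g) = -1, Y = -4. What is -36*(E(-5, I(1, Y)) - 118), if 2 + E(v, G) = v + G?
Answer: 4536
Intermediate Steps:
E(v, G) = -2 + G + v (E(v, G) = -2 + (v + G) = -2 + (G + v) = -2 + G + v)
-36*(E(-5, I(1, Y)) - 118) = -36*((-2 - 1 - 5) - 118) = -36*(-8 - 118) = -36*(-126) = 4536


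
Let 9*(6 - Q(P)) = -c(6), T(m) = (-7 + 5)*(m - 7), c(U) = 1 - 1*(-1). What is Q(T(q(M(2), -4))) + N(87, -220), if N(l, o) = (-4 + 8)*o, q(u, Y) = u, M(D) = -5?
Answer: -7864/9 ≈ -873.78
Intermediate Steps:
c(U) = 2 (c(U) = 1 + 1 = 2)
T(m) = 14 - 2*m (T(m) = -2*(-7 + m) = 14 - 2*m)
N(l, o) = 4*o
Q(P) = 56/9 (Q(P) = 6 - (-1)*2/9 = 6 - 1/9*(-2) = 6 + 2/9 = 56/9)
Q(T(q(M(2), -4))) + N(87, -220) = 56/9 + 4*(-220) = 56/9 - 880 = -7864/9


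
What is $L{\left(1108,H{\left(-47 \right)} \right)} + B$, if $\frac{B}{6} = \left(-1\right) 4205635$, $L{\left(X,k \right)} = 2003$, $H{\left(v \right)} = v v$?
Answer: $-25231807$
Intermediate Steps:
$H{\left(v \right)} = v^{2}$
$B = -25233810$ ($B = 6 \left(\left(-1\right) 4205635\right) = 6 \left(-4205635\right) = -25233810$)
$L{\left(1108,H{\left(-47 \right)} \right)} + B = 2003 - 25233810 = -25231807$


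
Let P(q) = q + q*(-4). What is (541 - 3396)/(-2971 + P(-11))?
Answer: 2855/2938 ≈ 0.97175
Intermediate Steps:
P(q) = -3*q (P(q) = q - 4*q = -3*q)
(541 - 3396)/(-2971 + P(-11)) = (541 - 3396)/(-2971 - 3*(-11)) = -2855/(-2971 + 33) = -2855/(-2938) = -2855*(-1/2938) = 2855/2938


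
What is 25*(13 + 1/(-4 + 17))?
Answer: 4250/13 ≈ 326.92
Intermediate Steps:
25*(13 + 1/(-4 + 17)) = 25*(13 + 1/13) = 25*(170/13) = 4250/13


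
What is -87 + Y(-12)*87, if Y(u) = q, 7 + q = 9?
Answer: 87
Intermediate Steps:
q = 2 (q = -7 + 9 = 2)
Y(u) = 2
-87 + Y(-12)*87 = -87 + 2*87 = -87 + 174 = 87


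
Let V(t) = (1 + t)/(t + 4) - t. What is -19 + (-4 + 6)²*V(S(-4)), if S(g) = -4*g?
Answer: -398/5 ≈ -79.600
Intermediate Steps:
V(t) = -t + (1 + t)/(4 + t) (V(t) = (1 + t)/(4 + t) - t = -t + (1 + t)/(4 + t))
-19 + (-4 + 6)²*V(S(-4)) = -19 + (-4 + 6)²*((1 - (-4*(-4))² - (-12)*(-4))/(4 - 4*(-4))) = -19 + 2²*((1 - 1*16² - 3*16)/(4 + 16)) = -19 + 4*((1 - 1*256 - 48)/20) = -19 + 4*((1 - 256 - 48)/20) = -19 + 4*((1/20)*(-303)) = -19 + 4*(-303/20) = -19 - 303/5 = -398/5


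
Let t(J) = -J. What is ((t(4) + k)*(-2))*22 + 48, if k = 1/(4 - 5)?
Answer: 268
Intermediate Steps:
k = -1 (k = 1/(-1) = -1)
((t(4) + k)*(-2))*22 + 48 = ((-1*4 - 1)*(-2))*22 + 48 = ((-4 - 1)*(-2))*22 + 48 = -5*(-2)*22 + 48 = 10*22 + 48 = 220 + 48 = 268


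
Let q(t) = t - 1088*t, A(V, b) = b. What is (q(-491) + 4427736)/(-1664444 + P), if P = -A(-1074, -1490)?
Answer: -4961453/1662954 ≈ -2.9835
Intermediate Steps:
q(t) = -1087*t
P = 1490 (P = -1*(-1490) = 1490)
(q(-491) + 4427736)/(-1664444 + P) = (-1087*(-491) + 4427736)/(-1664444 + 1490) = (533717 + 4427736)/(-1662954) = 4961453*(-1/1662954) = -4961453/1662954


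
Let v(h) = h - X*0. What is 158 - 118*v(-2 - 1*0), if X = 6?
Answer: 394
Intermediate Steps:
v(h) = h (v(h) = h - 6*0 = h - 1*0 = h + 0 = h)
158 - 118*v(-2 - 1*0) = 158 - 118*(-2 - 1*0) = 158 - 118*(-2 + 0) = 158 - 118*(-2) = 158 + 236 = 394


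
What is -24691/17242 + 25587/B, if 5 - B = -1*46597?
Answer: -19707748/22319769 ≈ -0.88297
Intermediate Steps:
B = 46602 (B = 5 - (-1)*46597 = 5 - 1*(-46597) = 5 + 46597 = 46602)
-24691/17242 + 25587/B = -24691/17242 + 25587/46602 = -24691*1/17242 + 25587*(1/46602) = -24691/17242 + 2843/5178 = -19707748/22319769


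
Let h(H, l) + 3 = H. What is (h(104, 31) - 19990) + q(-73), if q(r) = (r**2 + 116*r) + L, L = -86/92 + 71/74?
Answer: -19596807/851 ≈ -23028.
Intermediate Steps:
L = 21/851 (L = -86*1/92 + 71*(1/74) = -43/46 + 71/74 = 21/851 ≈ 0.024677)
h(H, l) = -3 + H
q(r) = 21/851 + r**2 + 116*r (q(r) = (r**2 + 116*r) + 21/851 = 21/851 + r**2 + 116*r)
(h(104, 31) - 19990) + q(-73) = ((-3 + 104) - 19990) + (21/851 + (-73)**2 + 116*(-73)) = (101 - 19990) + (21/851 + 5329 - 8468) = -19889 - 2671268/851 = -19596807/851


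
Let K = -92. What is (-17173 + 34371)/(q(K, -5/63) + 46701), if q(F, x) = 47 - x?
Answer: 1083474/2945129 ≈ 0.36789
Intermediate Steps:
(-17173 + 34371)/(q(K, -5/63) + 46701) = (-17173 + 34371)/((47 - (-5)/63) + 46701) = 17198/((47 - (-5)/63) + 46701) = 17198/((47 - 1*(-5/63)) + 46701) = 17198/((47 + 5/63) + 46701) = 17198/(2966/63 + 46701) = 17198/(2945129/63) = 17198*(63/2945129) = 1083474/2945129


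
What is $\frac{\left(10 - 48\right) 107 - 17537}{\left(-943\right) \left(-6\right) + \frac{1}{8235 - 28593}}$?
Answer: $- \frac{439793874}{115185563} \approx -3.8181$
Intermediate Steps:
$\frac{\left(10 - 48\right) 107 - 17537}{\left(-943\right) \left(-6\right) + \frac{1}{8235 - 28593}} = \frac{\left(-38\right) 107 - 17537}{5658 + \frac{1}{-20358}} = \frac{-4066 - 17537}{5658 - \frac{1}{20358}} = - \frac{21603}{\frac{115185563}{20358}} = \left(-21603\right) \frac{20358}{115185563} = - \frac{439793874}{115185563}$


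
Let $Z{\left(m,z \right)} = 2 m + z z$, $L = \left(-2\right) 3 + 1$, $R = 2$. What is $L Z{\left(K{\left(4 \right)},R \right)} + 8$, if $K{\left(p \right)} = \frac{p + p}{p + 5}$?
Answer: $- \frac{188}{9} \approx -20.889$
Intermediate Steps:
$K{\left(p \right)} = \frac{2 p}{5 + p}$
$L = -5$ ($L = -6 + 1 = -5$)
$Z{\left(m,z \right)} = z^{2} + 2 m$ ($Z{\left(m,z \right)} = 2 m + z^{2} = z^{2} + 2 m$)
$L Z{\left(K{\left(4 \right)},R \right)} + 8 = - 5 \left(2^{2} + 2 \cdot 2 \cdot 4 \frac{1}{5 + 4}\right) + 8 = - 5 \left(4 + 2 \cdot 2 \cdot 4 \cdot \frac{1}{9}\right) + 8 = - 5 \left(4 + 2 \cdot \frac{8}{9}\right) + 8 = - 5 \left(4 + \frac{16}{9}\right) + 8 = \left(-5\right) \frac{52}{9} + 8 = - \frac{260}{9} + 8 = - \frac{188}{9}$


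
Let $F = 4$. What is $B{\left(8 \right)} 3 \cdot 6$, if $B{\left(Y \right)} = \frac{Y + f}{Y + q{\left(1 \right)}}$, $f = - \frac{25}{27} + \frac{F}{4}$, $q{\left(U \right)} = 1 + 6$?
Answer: $\frac{436}{45} \approx 9.6889$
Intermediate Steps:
$q{\left(U \right)} = 7$
$f = \frac{2}{27}$ ($f = - \frac{25}{27} + \frac{4}{4} = \left(-25\right) \frac{1}{27} + 4 \cdot \frac{1}{4} = - \frac{25}{27} + 1 = \frac{2}{27} \approx 0.074074$)
$B{\left(Y \right)} = \frac{\frac{2}{27} + Y}{7 + Y}$ ($B{\left(Y \right)} = \frac{Y + \frac{2}{27}}{Y + 7} = \frac{\frac{2}{27} + Y}{7 + Y}$)
$B{\left(8 \right)} 3 \cdot 6 = \frac{\frac{2}{27} + 8}{7 + 8} \cdot 3 \cdot 6 = \frac{1}{15} \cdot \frac{218}{27} \cdot 18 = \frac{218}{405} \cdot 18 = \frac{436}{45}$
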